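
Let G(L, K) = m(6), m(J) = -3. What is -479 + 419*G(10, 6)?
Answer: -1736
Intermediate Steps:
G(L, K) = -3
-479 + 419*G(10, 6) = -479 + 419*(-3) = -479 - 1257 = -1736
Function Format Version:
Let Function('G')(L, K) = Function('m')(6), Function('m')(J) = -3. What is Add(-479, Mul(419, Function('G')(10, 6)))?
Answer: -1736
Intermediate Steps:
Function('G')(L, K) = -3
Add(-479, Mul(419, Function('G')(10, 6))) = Add(-479, Mul(419, -3)) = Add(-479, -1257) = -1736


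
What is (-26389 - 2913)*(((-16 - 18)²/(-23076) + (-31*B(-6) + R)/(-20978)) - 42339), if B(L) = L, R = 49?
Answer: 75071157711818905/60511041 ≈ 1.2406e+9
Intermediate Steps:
(-26389 - 2913)*(((-16 - 18)²/(-23076) + (-31*B(-6) + R)/(-20978)) - 42339) = (-26389 - 2913)*(((-16 - 18)²/(-23076) + (-31*(-6) + 49)/(-20978)) - 42339) = -29302*(((-34)²*(-1/23076) + (186 + 49)*(-1/20978)) - 42339) = -29302*((1156*(-1/23076) + 235*(-1/20978)) - 42339) = -29302*((-289/5769 - 235/20978) - 42339) = -29302*(-7418357/121022082 - 42339) = -29302*(-5123961348155/121022082) = 75071157711818905/60511041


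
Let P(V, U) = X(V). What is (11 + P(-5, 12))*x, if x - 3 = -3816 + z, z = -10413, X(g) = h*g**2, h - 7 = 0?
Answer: -2646036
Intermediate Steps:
h = 7 (h = 7 + 0 = 7)
X(g) = 7*g**2
P(V, U) = 7*V**2
x = -14226 (x = 3 + (-3816 - 10413) = 3 - 14229 = -14226)
(11 + P(-5, 12))*x = (11 + 7*(-5)**2)*(-14226) = (11 + 7*25)*(-14226) = (11 + 175)*(-14226) = 186*(-14226) = -2646036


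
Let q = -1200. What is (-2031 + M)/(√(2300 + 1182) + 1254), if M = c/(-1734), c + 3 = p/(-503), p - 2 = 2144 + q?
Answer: -370230919663/228085765478 + 1771439807*√3482/1368514592868 ≈ -1.5468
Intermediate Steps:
p = 946 (p = 2 + (2144 - 1200) = 2 + 944 = 946)
c = -2455/503 (c = -3 + 946/(-503) = -3 + 946*(-1/503) = -3 - 946/503 = -2455/503 ≈ -4.8807)
M = 2455/872202 (M = -2455/503/(-1734) = -2455/503*(-1/1734) = 2455/872202 ≈ 0.0028147)
(-2031 + M)/(√(2300 + 1182) + 1254) = (-2031 + 2455/872202)/(√(2300 + 1182) + 1254) = -1771439807/(872202*(√3482 + 1254)) = -1771439807/(872202*(1254 + √3482))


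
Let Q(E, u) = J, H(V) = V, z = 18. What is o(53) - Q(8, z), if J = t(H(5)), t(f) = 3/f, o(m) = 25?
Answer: 122/5 ≈ 24.400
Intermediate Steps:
J = 3/5 ≈ 0.60000
Q(E, u) = 3/5
o(53) - Q(8, z) = 25 - 1*3/5 = 25 - 3/5 = 122/5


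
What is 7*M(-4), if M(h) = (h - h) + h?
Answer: -28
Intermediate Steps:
M(h) = h (M(h) = 0 + h = h)
7*M(-4) = 7*(-4) = -28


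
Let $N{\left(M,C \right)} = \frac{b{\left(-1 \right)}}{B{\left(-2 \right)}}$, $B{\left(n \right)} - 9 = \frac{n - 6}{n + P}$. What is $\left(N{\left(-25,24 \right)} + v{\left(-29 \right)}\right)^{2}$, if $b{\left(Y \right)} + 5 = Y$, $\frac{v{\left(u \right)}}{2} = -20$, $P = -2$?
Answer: $\frac{198916}{121} \approx 1643.9$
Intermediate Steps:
$v{\left(u \right)} = -40$ ($v{\left(u \right)} = 2 \left(-20\right) = -40$)
$B{\left(n \right)} = 9 + \frac{-6 + n}{-2 + n}$ ($B{\left(n \right)} = 9 + \frac{n - 6}{n - 2} = 9 + \frac{-6 + n}{-2 + n}$)
$b{\left(Y \right)} = -5 + Y$
$N{\left(M,C \right)} = - \frac{6}{11}$ ($N{\left(M,C \right)} = \frac{-5 - 1}{2 \frac{1}{-2 - 2} \left(-12 + 5 \left(-2\right)\right)} = - \frac{6}{2 \frac{1}{-4} \left(-12 - 10\right)} = - \frac{6}{2 \left(- \frac{1}{4}\right) \left(-22\right)} = - \frac{6}{11}$)
$\left(N{\left(-25,24 \right)} + v{\left(-29 \right)}\right)^{2} = \left(- \frac{6}{11} - 40\right)^{2} = \left(- \frac{446}{11}\right)^{2} = \frac{198916}{121}$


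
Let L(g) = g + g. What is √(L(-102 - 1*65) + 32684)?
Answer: 5*√1294 ≈ 179.86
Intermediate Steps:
L(g) = 2*g
√(L(-102 - 1*65) + 32684) = √(2*(-102 - 1*65) + 32684) = √(2*(-102 - 65) + 32684) = √(2*(-167) + 32684) = √(-334 + 32684) = √32350 = 5*√1294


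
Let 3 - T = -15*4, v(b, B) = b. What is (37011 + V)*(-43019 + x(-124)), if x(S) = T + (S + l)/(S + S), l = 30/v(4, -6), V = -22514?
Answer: -308872255671/496 ≈ -6.2273e+8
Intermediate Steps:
T = 63 (T = 3 - (-15)*4 = 3 - 1*(-60) = 3 + 60 = 63)
l = 15/2 (l = 30/4 = 30*(¼) = 15/2 ≈ 7.5000)
x(S) = 63 + (15/2 + S)/(2*S) (x(S) = 63 + (S + 15/2)/(S + S) = 63 + (15/2 + S)/((2*S)) = 63 + (15/2 + S)*(1/(2*S)) = 63 + (15/2 + S)/(2*S))
(37011 + V)*(-43019 + x(-124)) = (37011 - 22514)*(-43019 + (¼)*(15 + 254*(-124))/(-124)) = 14497*(-43019 + (¼)*(-1/124)*(15 - 31496)) = 14497*(-43019 + (¼)*(-1/124)*(-31481)) = 14497*(-43019 + 31481/496) = 14497*(-21305943/496) = -308872255671/496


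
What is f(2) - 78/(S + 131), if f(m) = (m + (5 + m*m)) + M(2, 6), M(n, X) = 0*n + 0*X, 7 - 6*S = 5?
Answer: 2050/197 ≈ 10.406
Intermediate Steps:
S = ⅓ (S = 7/6 - ⅙*5 = 7/6 - ⅚ = ⅓ ≈ 0.33333)
M(n, X) = 0 (M(n, X) = 0 + 0 = 0)
f(m) = 5 + m + m² (f(m) = (m + (5 + m*m)) + 0 = (m + (5 + m²)) + 0 = (5 + m + m²) + 0 = 5 + m + m²)
f(2) - 78/(S + 131) = (5 + 2 + 2²) - 78/(⅓ + 131) = (5 + 2 + 4) - 78/394/3 = 11 - 78*3/394 = 11 - 117/197 = 2050/197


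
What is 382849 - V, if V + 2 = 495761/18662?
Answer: 1020609943/2666 ≈ 3.8282e+5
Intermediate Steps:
V = 65491/2666 (V = -2 + 495761/18662 = -2 + 495761*(1/18662) = -2 + 70823/2666 = 65491/2666 ≈ 24.565)
382849 - V = 382849 - 1*65491/2666 = 382849 - 65491/2666 = 1020609943/2666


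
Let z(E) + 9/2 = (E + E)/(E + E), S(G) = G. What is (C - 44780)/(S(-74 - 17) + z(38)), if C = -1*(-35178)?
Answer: 19204/189 ≈ 101.61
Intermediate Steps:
C = 35178
z(E) = -7/2 (z(E) = -9/2 + (E + E)/(E + E) = -9/2 + (2*E)/((2*E)) = -9/2 + (2*E)*(1/(2*E)) = -9/2 + 1 = -7/2)
(C - 44780)/(S(-74 - 17) + z(38)) = (35178 - 44780)/((-74 - 17) - 7/2) = -9602/(-91 - 7/2) = -9602/(-189/2) = -9602*(-2/189) = 19204/189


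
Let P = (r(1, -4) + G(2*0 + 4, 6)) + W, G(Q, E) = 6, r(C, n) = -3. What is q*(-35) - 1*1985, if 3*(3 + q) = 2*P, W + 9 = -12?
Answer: -1460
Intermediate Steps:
W = -21 (W = -9 - 12 = -21)
P = -18 (P = (-3 + 6) - 21 = 3 - 21 = -18)
q = -15 (q = -3 + (2*(-18))/3 = -3 + (1/3)*(-36) = -3 - 12 = -15)
q*(-35) - 1*1985 = -15*(-35) - 1*1985 = 525 - 1985 = -1460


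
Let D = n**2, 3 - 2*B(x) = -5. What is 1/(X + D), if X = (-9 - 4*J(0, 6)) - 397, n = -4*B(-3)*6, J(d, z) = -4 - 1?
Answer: 1/8830 ≈ 0.00011325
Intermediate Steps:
B(x) = 4 (B(x) = 3/2 - 1/2*(-5) = 3/2 + 5/2 = 4)
J(d, z) = -5
n = -96 (n = -4*4*6 = -16*6 = -96)
D = 9216 (D = (-96)**2 = 9216)
X = -386 (X = (-9 - 4*(-5)) - 397 = (-9 + 20) - 397 = 11 - 397 = -386)
1/(X + D) = 1/(-386 + 9216) = 1/8830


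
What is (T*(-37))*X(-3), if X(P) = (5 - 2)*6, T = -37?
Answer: 24642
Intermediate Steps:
X(P) = 18 (X(P) = 3*6 = 18)
(T*(-37))*X(-3) = -37*(-37)*18 = 1369*18 = 24642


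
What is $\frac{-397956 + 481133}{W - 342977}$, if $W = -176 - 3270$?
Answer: $- \frac{83177}{346423} \approx -0.2401$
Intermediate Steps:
$W = -3446$ ($W = -176 - 3270 = -3446$)
$\frac{-397956 + 481133}{W - 342977} = \frac{-397956 + 481133}{-3446 - 342977} = \frac{83177}{-346423} = 83177 \left(- \frac{1}{346423}\right) = - \frac{83177}{346423}$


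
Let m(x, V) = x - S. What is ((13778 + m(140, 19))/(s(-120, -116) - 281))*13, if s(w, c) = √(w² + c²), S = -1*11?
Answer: -16960879/17035 - 241436*√1741/17035 ≈ -1587.0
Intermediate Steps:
S = -11
m(x, V) = 11 + x (m(x, V) = x - 1*(-11) = x + 11 = 11 + x)
s(w, c) = √(c² + w²)
((13778 + m(140, 19))/(s(-120, -116) - 281))*13 = ((13778 + (11 + 140))/(√((-116)² + (-120)²) - 281))*13 = ((13778 + 151)/(√(13456 + 14400) - 281))*13 = (13929/(√27856 - 281))*13 = (13929/(4*√1741 - 281))*13 = (13929/(-281 + 4*√1741))*13 = 181077/(-281 + 4*√1741)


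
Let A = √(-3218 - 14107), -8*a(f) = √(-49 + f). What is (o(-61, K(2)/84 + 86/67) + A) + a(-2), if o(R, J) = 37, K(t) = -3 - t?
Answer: 37 + 15*I*√77 - I*√51/8 ≈ 37.0 + 130.73*I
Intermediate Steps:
a(f) = -√(-49 + f)/8
A = 15*I*√77 (A = √(-17325) = 15*I*√77 ≈ 131.62*I)
(o(-61, K(2)/84 + 86/67) + A) + a(-2) = (37 + 15*I*√77) - √(-49 - 2)/8 = (37 + 15*I*√77) - I*√51/8 = 37 + 15*I*√77 - I*√51/8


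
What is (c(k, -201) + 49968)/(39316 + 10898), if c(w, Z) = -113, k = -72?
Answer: 49855/50214 ≈ 0.99285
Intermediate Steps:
(c(k, -201) + 49968)/(39316 + 10898) = (-113 + 49968)/(39316 + 10898) = 49855/50214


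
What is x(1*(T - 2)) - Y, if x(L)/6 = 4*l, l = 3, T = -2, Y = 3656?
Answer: -3584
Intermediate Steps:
x(L) = 72 (x(L) = 6*(4*3) = 6*12 = 72)
x(1*(T - 2)) - Y = 72 - 1*3656 = 72 - 3656 = -3584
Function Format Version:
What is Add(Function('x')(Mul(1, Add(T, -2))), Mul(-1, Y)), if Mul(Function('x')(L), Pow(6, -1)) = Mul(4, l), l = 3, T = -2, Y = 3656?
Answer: -3584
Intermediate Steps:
Function('x')(L) = 72 (Function('x')(L) = Mul(6, Mul(4, 3)) = Mul(6, 12) = 72)
Add(Function('x')(Mul(1, Add(T, -2))), Mul(-1, Y)) = Add(72, Mul(-1, 3656)) = Add(72, -3656) = -3584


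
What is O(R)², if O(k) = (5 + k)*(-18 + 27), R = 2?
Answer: 3969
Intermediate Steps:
O(k) = 45 + 9*k (O(k) = (5 + k)*9 = 45 + 9*k)
O(R)² = (45 + 9*2)² = (45 + 18)² = 63² = 3969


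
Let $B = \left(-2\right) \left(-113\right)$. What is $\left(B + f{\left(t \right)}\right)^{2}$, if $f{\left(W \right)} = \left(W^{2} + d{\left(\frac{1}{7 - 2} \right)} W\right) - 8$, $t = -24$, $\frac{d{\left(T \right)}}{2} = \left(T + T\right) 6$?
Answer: $\frac{11519236}{25} \approx 4.6077 \cdot 10^{5}$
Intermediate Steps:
$d{\left(T \right)} = 24 T$ ($d{\left(T \right)} = 2 \left(T + T\right) 6 = 2 \cdot 2 T 6 = 2 \cdot 12 T = 24 T$)
$f{\left(W \right)} = -8 + W^{2} + \frac{24 W}{5}$ ($f{\left(W \right)} = \left(W^{2} + \frac{24}{7 - 2} W\right) - 8 = \left(W^{2} + \frac{24}{5} W\right) - 8 = \left(W^{2} + 24 \cdot \frac{1}{5} W\right) - 8 = \left(W^{2} + \frac{24 W}{5}\right) - 8 = -8 + W^{2} + \frac{24 W}{5}$)
$B = 226$
$\left(B + f{\left(t \right)}\right)^{2} = \left(226 + \left(-8 + \left(-24\right)^{2} + \frac{24}{5} \left(-24\right)\right)\right)^{2} = \left(226 - - \frac{2264}{5}\right)^{2} = \left(226 + \frac{2264}{5}\right)^{2} = \left(\frac{3394}{5}\right)^{2} = \frac{11519236}{25}$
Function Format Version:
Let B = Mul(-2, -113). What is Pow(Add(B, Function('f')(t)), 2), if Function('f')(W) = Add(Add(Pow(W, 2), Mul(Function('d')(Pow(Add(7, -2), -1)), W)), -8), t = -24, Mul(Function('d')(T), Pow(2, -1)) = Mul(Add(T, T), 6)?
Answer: Rational(11519236, 25) ≈ 4.6077e+5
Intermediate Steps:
Function('d')(T) = Mul(24, T) (Function('d')(T) = Mul(2, Mul(Add(T, T), 6)) = Mul(2, Mul(Mul(2, T), 6)) = Mul(2, Mul(12, T)) = Mul(24, T))
Function('f')(W) = Add(-8, Pow(W, 2), Mul(Rational(24, 5), W)) (Function('f')(W) = Add(Add(Pow(W, 2), Mul(Mul(24, Pow(Add(7, -2), -1)), W)), -8) = Add(Add(Pow(W, 2), Mul(Mul(24, Pow(5, -1)), W)), -8) = Add(Add(Pow(W, 2), Mul(Mul(24, Rational(1, 5)), W)), -8) = Add(Add(Pow(W, 2), Mul(Rational(24, 5), W)), -8) = Add(-8, Pow(W, 2), Mul(Rational(24, 5), W)))
B = 226
Pow(Add(B, Function('f')(t)), 2) = Pow(Add(226, Add(-8, Pow(-24, 2), Mul(Rational(24, 5), -24))), 2) = Pow(Add(226, Add(-8, 576, Rational(-576, 5))), 2) = Pow(Add(226, Rational(2264, 5)), 2) = Pow(Rational(3394, 5), 2) = Rational(11519236, 25)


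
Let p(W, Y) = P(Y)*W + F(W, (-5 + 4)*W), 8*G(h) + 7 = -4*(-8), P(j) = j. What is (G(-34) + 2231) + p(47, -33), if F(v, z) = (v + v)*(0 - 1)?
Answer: 4713/8 ≈ 589.13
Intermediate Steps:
F(v, z) = -2*v (F(v, z) = (2*v)*(-1) = -2*v)
G(h) = 25/8 (G(h) = -7/8 + (-4*(-8))/8 = -7/8 + (⅛)*32 = -7/8 + 4 = 25/8)
p(W, Y) = -2*W + W*Y (p(W, Y) = Y*W - 2*W = W*Y - 2*W = -2*W + W*Y)
(G(-34) + 2231) + p(47, -33) = (25/8 + 2231) + 47*(-2 - 33) = 17873/8 + 47*(-35) = 17873/8 - 1645 = 4713/8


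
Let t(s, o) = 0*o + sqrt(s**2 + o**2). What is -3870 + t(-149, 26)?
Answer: -3870 + sqrt(22877) ≈ -3718.8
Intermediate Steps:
t(s, o) = sqrt(o**2 + s**2) (t(s, o) = 0 + sqrt(o**2 + s**2) = sqrt(o**2 + s**2))
-3870 + t(-149, 26) = -3870 + sqrt(26**2 + (-149)**2) = -3870 + sqrt(676 + 22201) = -3870 + sqrt(22877)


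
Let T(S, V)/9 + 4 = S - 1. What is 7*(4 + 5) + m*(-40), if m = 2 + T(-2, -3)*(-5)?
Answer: -12617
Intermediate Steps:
T(S, V) = -45 + 9*S (T(S, V) = -36 + 9*(S - 1) = -36 + 9*(-1 + S) = -36 + (-9 + 9*S) = -45 + 9*S)
m = 317 (m = 2 + (-45 + 9*(-2))*(-5) = 2 + (-45 - 18)*(-5) = 2 - 63*(-5) = 2 + 315 = 317)
7*(4 + 5) + m*(-40) = 7*(4 + 5) + 317*(-40) = 7*9 - 12680 = 63 - 12680 = -12617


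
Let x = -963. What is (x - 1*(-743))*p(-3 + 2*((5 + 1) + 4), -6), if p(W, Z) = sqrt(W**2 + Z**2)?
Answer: -1100*sqrt(13) ≈ -3966.1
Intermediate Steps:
(x - 1*(-743))*p(-3 + 2*((5 + 1) + 4), -6) = (-963 - 1*(-743))*sqrt((-3 + 2*((5 + 1) + 4))**2 + (-6)**2) = (-963 + 743)*sqrt((-3 + 2*(6 + 4))**2 + 36) = -220*sqrt((-3 + 2*10)**2 + 36) = -220*sqrt((-3 + 20)**2 + 36) = -220*sqrt(17**2 + 36) = -220*sqrt(289 + 36) = -1100*sqrt(13)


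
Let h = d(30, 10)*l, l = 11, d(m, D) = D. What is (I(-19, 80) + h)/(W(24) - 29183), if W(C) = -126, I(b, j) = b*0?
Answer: -110/29309 ≈ -0.0037531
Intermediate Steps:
I(b, j) = 0
h = 110 (h = 10*11 = 110)
(I(-19, 80) + h)/(W(24) - 29183) = (0 + 110)/(-126 - 29183) = 110/(-29309) = 110*(-1/29309) = -110/29309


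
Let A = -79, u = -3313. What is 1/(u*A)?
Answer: 1/261727 ≈ 3.8208e-6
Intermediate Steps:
1/(u*A) = 1/(-3313*(-79)) = 1/261727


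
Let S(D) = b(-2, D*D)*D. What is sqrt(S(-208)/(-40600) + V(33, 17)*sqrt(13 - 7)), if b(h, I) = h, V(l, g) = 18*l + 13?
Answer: sqrt(-10556 + 625346575*sqrt(6))/1015 ≈ 38.559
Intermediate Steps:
V(l, g) = 13 + 18*l
S(D) = -2*D
sqrt(S(-208)/(-40600) + V(33, 17)*sqrt(13 - 7)) = sqrt(-2*(-208)/(-40600) + (13 + 18*33)*sqrt(13 - 7)) = sqrt(416*(-1/40600) + (13 + 594)*sqrt(6)) = sqrt(-52/5075 + 607*sqrt(6))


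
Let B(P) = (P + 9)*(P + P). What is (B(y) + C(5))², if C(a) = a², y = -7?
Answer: 9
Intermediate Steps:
B(P) = 2*P*(9 + P) (B(P) = (9 + P)*(2*P) = 2*P*(9 + P))
(B(y) + C(5))² = (2*(-7)*(9 - 7) + 5²)² = (2*(-7)*2 + 25)² = (-28 + 25)² = (-3)² = 9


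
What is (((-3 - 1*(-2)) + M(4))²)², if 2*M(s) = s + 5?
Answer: 2401/16 ≈ 150.06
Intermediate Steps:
M(s) = 5/2 + s/2 (M(s) = (s + 5)/2 = (5 + s)/2 = 5/2 + s/2)
(((-3 - 1*(-2)) + M(4))²)² = (((-3 - 1*(-2)) + (5/2 + (½)*4))²)² = (((-3 + 2) + (5/2 + 2))²)² = ((-1 + 9/2)²)² = ((7/2)²)² = (49/4)² = 2401/16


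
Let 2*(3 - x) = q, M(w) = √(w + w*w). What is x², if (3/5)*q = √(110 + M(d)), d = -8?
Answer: (18 - 5*√2*√(55 + √14))²/36 ≈ 36.391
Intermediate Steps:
M(w) = √(w + w²)
q = 5*√(110 + 2*√14)/3 (q = 5*√(110 + √(-8*(1 - 8)))/3 = 5*√(110 + √(-8*(-7)))/3 = 5*√(110 + √56)/3 = 5*√(110 + 2*√14)/3 ≈ 18.065)
x = 3 - 5*√(110 + 2*√14)/6 ≈ -6.0325
x² = (3 - 5*√(110 + 2*√14)/6)²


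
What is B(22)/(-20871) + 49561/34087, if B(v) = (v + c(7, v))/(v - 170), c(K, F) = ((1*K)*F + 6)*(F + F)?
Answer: 25555015297/17548601166 ≈ 1.4562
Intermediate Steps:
c(K, F) = 2*F*(6 + F*K) (c(K, F) = (K*F + 6)*(2*F) = (F*K + 6)*(2*F) = (6 + F*K)*(2*F) = 2*F*(6 + F*K))
B(v) = (v + 2*v*(6 + 7*v))/(-170 + v) (B(v) = (v + 2*v*(6 + v*7))/(v - 170) = (v + 2*v*(6 + 7*v))/(-170 + v))
B(22)/(-20871) + 49561/34087 = (22*(13 + 14*22)/(-170 + 22))/(-20871) + 49561/34087 = (22*(13 + 308)/(-148))*(-1/20871) + 49561*(1/34087) = (22*(-1/148)*321)*(-1/20871) + 49561/34087 = -3531/74*(-1/20871) + 49561/34087 = 1177/514818 + 49561/34087 = 25555015297/17548601166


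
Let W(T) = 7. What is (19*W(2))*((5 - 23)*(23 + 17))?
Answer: -95760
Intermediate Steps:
(19*W(2))*((5 - 23)*(23 + 17)) = (19*7)*((5 - 23)*(23 + 17)) = 133*(-18*40) = 133*(-720) = -95760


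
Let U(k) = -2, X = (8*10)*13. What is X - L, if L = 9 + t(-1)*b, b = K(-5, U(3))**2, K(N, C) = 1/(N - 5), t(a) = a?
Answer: 103101/100 ≈ 1031.0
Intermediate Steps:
X = 1040 (X = 80*13 = 1040)
K(N, C) = 1/(-5 + N)
b = 1/100 (b = (1/(-5 - 5))**2 = (1/(-10))**2 = (-1/10)**2 = 1/100 ≈ 0.010000)
L = 899/100 (L = 9 - 1*1/100 = 9 - 1/100 = 899/100 ≈ 8.9900)
X - L = 1040 - 1*899/100 = 1040 - 899/100 = 103101/100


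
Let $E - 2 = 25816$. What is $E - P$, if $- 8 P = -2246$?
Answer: $\frac{102149}{4} \approx 25537.0$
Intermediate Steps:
$P = \frac{1123}{4}$ ($P = \left(- \frac{1}{8}\right) \left(-2246\right) = \frac{1123}{4} \approx 280.75$)
$E = 25818$ ($E = 2 + 25816 = 25818$)
$E - P = 25818 - \frac{1123}{4} = \frac{102149}{4}$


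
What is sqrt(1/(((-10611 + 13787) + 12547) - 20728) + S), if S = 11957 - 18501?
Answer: I*sqrt(163927368605)/5005 ≈ 80.895*I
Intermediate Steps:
S = -6544
sqrt(1/(((-10611 + 13787) + 12547) - 20728) + S) = sqrt(1/(((-10611 + 13787) + 12547) - 20728) - 6544) = sqrt(1/((3176 + 12547) - 20728) - 6544) = sqrt(1/(15723 - 20728) - 6544) = sqrt(1/(-5005) - 6544) = sqrt(-1/5005 - 6544) = sqrt(-32752721/5005) = I*sqrt(163927368605)/5005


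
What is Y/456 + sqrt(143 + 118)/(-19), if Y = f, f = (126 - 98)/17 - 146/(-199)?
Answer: 4027/771324 - 3*sqrt(29)/19 ≈ -0.84507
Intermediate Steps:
f = 8054/3383 (f = 28*(1/17) - 146*(-1/199) = 28/17 + 146/199 = 8054/3383 ≈ 2.3807)
Y = 8054/3383 ≈ 2.3807
Y/456 + sqrt(143 + 118)/(-19) = (8054/3383)/456 + sqrt(143 + 118)/(-19) = (8054/3383)*(1/456) + sqrt(261)*(-1/19) = 4027/771324 + (3*sqrt(29))*(-1/19) = 4027/771324 - 3*sqrt(29)/19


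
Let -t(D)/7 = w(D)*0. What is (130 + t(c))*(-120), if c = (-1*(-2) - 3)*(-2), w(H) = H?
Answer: -15600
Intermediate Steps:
c = 2 (c = (2 - 3)*(-2) = -1*(-2) = 2)
t(D) = 0 (t(D) = -7*D*0 = -7*0 = 0)
(130 + t(c))*(-120) = (130 + 0)*(-120) = 130*(-120) = -15600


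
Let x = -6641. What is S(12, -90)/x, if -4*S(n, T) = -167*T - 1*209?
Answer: 14821/26564 ≈ 0.55794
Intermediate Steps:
S(n, T) = 209/4 + 167*T/4 (S(n, T) = -(-167*T - 1*209)/4 = -(-167*T - 209)/4 = -(-209 - 167*T)/4 = 209/4 + 167*T/4)
S(12, -90)/x = (209/4 + (167/4)*(-90))/(-6641) = (209/4 - 7515/2)*(-1/6641) = -14821/4*(-1/6641) = 14821/26564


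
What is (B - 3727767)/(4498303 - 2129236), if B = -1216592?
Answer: -4944359/2369067 ≈ -2.0870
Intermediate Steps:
(B - 3727767)/(4498303 - 2129236) = (-1216592 - 3727767)/(4498303 - 2129236) = -4944359/2369067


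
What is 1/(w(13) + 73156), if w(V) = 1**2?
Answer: 1/73157 ≈ 1.3669e-5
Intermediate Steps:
w(V) = 1
1/(w(13) + 73156) = 1/(1 + 73156) = 1/73157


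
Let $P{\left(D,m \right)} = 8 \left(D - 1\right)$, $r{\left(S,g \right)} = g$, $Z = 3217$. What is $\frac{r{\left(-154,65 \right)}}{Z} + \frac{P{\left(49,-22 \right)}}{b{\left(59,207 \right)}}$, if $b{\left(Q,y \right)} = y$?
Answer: $\frac{416261}{221973} \approx 1.8753$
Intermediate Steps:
$P{\left(D,m \right)} = -8 + 8 D$ ($P{\left(D,m \right)} = 8 \left(-1 + D\right) = -8 + 8 D$)
$\frac{r{\left(-154,65 \right)}}{Z} + \frac{P{\left(49,-22 \right)}}{b{\left(59,207 \right)}} = \frac{65}{3217} + \frac{-8 + 8 \cdot 49}{207} = 65 \cdot \frac{1}{3217} + \left(-8 + 392\right) \frac{1}{207} = \frac{65}{3217} + 384 \cdot \frac{1}{207} = \frac{65}{3217} + \frac{128}{69} = \frac{416261}{221973}$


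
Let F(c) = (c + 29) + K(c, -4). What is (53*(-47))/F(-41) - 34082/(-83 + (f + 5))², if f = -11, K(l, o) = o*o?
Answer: -19867539/31684 ≈ -627.05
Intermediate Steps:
K(l, o) = o²
F(c) = 45 + c (F(c) = (c + 29) + (-4)² = (29 + c) + 16 = 45 + c)
(53*(-47))/F(-41) - 34082/(-83 + (f + 5))² = (53*(-47))/(45 - 41) - 34082/(-83 + (-11 + 5))² = -2491/4 - 34082/(-83 - 6)² = -2491*¼ - 34082/((-89)²) = -2491/4 - 34082/7921 = -19867539/31684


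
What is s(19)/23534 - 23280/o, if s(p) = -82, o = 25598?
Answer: -3353479/3673313 ≈ -0.91293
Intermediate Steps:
s(19)/23534 - 23280/o = -82/23534 - 23280/25598 = -82*1/23534 - 23280*1/25598 = -1/287 - 11640/12799 = -3353479/3673313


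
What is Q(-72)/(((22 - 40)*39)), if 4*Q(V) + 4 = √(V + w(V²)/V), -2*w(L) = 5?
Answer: 1/702 - I*√10363/33696 ≈ 0.0014245 - 0.0030211*I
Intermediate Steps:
w(L) = -5/2 (w(L) = -½*5 = -5/2)
Q(V) = -1 + √(V - 5/(2*V))/4
Q(-72)/(((22 - 40)*39)) = (-1 + √(-10/(-72) + 4*(-72))/8)/(((22 - 40)*39)) = (-1 + √(-10*(-1/72) - 288)/8)/((-18*39)) = (-1 + √(5/36 - 288)/8)/(-702) = (-1 + √(-10363/36)/8)*(-1/702) = (-1 + (I*√10363/6)/8)*(-1/702) = (-1 + I*√10363/48)*(-1/702) = 1/702 - I*√10363/33696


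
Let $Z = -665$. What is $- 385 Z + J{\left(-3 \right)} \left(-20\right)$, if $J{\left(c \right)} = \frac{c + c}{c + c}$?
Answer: $256005$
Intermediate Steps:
$J{\left(c \right)} = 1$ ($J{\left(c \right)} = \frac{2 c}{2 c} = 2 c \frac{1}{2 c} = 1$)
$- 385 Z + J{\left(-3 \right)} \left(-20\right) = \left(-385\right) \left(-665\right) + 1 \left(-20\right) = 256025 - 20 = 256005$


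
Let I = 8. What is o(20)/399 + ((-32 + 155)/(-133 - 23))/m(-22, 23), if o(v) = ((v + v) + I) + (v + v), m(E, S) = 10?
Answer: 29401/207480 ≈ 0.14171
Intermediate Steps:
o(v) = 8 + 4*v (o(v) = ((v + v) + 8) + (v + v) = (2*v + 8) + 2*v = (8 + 2*v) + 2*v = 8 + 4*v)
o(20)/399 + ((-32 + 155)/(-133 - 23))/m(-22, 23) = (8 + 4*20)/399 + ((-32 + 155)/(-133 - 23))/10 = (8 + 80)*(1/399) + (123/(-156))*(1/10) = 88*(1/399) + (123*(-1/156))*(1/10) = 88/399 - 41/52*1/10 = 88/399 - 41/520 = 29401/207480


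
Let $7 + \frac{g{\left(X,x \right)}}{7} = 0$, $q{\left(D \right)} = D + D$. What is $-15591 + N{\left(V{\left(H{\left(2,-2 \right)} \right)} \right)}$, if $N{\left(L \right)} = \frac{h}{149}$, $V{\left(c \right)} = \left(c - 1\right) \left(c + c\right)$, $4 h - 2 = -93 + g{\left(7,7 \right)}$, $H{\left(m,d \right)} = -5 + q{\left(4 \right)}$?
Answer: $- \frac{2323094}{149} \approx -15591.0$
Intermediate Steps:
$q{\left(D \right)} = 2 D$
$H{\left(m,d \right)} = 3$ ($H{\left(m,d \right)} = -5 + 2 \cdot 4 = -5 + 8 = 3$)
$g{\left(X,x \right)} = -49$ ($g{\left(X,x \right)} = -49 + 7 \cdot 0 = -49 + 0 = -49$)
$h = -35$ ($h = \frac{1}{2} + \frac{-93 - 49}{4} = \frac{1}{2} + \frac{1}{4} \left(-142\right) = \frac{1}{2} - \frac{71}{2} = -35$)
$V{\left(c \right)} = 2 c \left(-1 + c\right)$ ($V{\left(c \right)} = \left(-1 + c\right) 2 c = 2 c \left(-1 + c\right)$)
$N{\left(L \right)} = - \frac{35}{149}$
$-15591 + N{\left(V{\left(H{\left(2,-2 \right)} \right)} \right)} = -15591 - \frac{35}{149} = - \frac{2323094}{149}$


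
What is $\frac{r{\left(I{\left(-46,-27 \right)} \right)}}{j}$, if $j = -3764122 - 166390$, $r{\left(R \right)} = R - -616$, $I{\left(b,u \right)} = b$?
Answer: $- \frac{285}{1965256} \approx -0.00014502$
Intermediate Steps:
$r{\left(R \right)} = 616 + R$ ($r{\left(R \right)} = R + 616 = 616 + R$)
$j = -3930512$ ($j = -3764122 - 166390 = -3930512$)
$\frac{r{\left(I{\left(-46,-27 \right)} \right)}}{j} = \frac{616 - 46}{-3930512} = 570 \left(- \frac{1}{3930512}\right) = - \frac{285}{1965256}$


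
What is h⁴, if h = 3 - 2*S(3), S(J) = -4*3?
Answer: 531441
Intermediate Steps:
S(J) = -12
h = 27 (h = 3 - 2*(-12) = 3 + 24 = 27)
h⁴ = 27⁴ = 531441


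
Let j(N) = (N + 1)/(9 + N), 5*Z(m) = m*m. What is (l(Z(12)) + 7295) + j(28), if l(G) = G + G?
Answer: 1360376/185 ≈ 7353.4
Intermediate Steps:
Z(m) = m**2/5 (Z(m) = (m*m)/5 = m**2/5)
l(G) = 2*G
j(N) = (1 + N)/(9 + N)
(l(Z(12)) + 7295) + j(28) = (2*((1/5)*12**2) + 7295) + (1 + 28)/(9 + 28) = (2*((1/5)*144) + 7295) + 29/37 = (2*(144/5) + 7295) + (1/37)*29 = (288/5 + 7295) + 29/37 = 36763/5 + 29/37 = 1360376/185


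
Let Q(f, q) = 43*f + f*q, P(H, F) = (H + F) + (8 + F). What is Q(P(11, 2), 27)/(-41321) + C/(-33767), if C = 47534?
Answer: -288359612/199326601 ≈ -1.4467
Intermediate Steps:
P(H, F) = 8 + H + 2*F (P(H, F) = (F + H) + (8 + F) = 8 + H + 2*F)
Q(P(11, 2), 27)/(-41321) + C/(-33767) = ((8 + 11 + 2*2)*(43 + 27))/(-41321) + 47534/(-33767) = ((8 + 11 + 4)*70)*(-1/41321) + 47534*(-1/33767) = (23*70)*(-1/41321) - 47534/33767 = 1610*(-1/41321) - 47534/33767 = -230/5903 - 47534/33767 = -288359612/199326601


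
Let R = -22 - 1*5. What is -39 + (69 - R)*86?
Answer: 8217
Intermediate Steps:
R = -27 (R = -22 - 5 = -27)
-39 + (69 - R)*86 = -39 + (69 - 1*(-27))*86 = -39 + (69 + 27)*86 = -39 + 96*86 = -39 + 8256 = 8217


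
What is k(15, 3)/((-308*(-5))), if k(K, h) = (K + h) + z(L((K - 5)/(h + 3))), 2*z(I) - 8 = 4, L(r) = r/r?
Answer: 6/385 ≈ 0.015584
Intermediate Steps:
L(r) = 1
z(I) = 6 (z(I) = 4 + (1/2)*4 = 4 + 2 = 6)
k(K, h) = 6 + K + h (k(K, h) = (K + h) + 6 = 6 + K + h)
k(15, 3)/((-308*(-5))) = (6 + 15 + 3)/((-308*(-5))) = 24/1540 = 24*(1/1540) = 6/385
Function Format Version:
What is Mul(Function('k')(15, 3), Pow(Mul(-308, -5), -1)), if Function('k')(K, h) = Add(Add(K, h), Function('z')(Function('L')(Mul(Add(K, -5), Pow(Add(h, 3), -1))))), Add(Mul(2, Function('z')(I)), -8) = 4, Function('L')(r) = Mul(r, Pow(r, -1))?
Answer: Rational(6, 385) ≈ 0.015584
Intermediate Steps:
Function('L')(r) = 1
Function('z')(I) = 6 (Function('z')(I) = Add(4, Mul(Rational(1, 2), 4)) = Add(4, 2) = 6)
Function('k')(K, h) = Add(6, K, h) (Function('k')(K, h) = Add(Add(K, h), 6) = Add(6, K, h))
Mul(Function('k')(15, 3), Pow(Mul(-308, -5), -1)) = Mul(Add(6, 15, 3), Pow(Mul(-308, -5), -1)) = Mul(24, Pow(1540, -1)) = Mul(24, Rational(1, 1540)) = Rational(6, 385)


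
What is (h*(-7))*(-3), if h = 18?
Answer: 378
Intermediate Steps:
(h*(-7))*(-3) = (18*(-7))*(-3) = -126*(-3) = 378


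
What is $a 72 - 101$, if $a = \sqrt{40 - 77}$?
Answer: $-101 + 72 i \sqrt{37} \approx -101.0 + 437.96 i$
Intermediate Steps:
$a = i \sqrt{37}$ ($a = \sqrt{-37} = i \sqrt{37} \approx 6.0828 i$)
$a 72 - 101 = i \sqrt{37} \cdot 72 - 101 = 72 i \sqrt{37} - 101 = -101 + 72 i \sqrt{37}$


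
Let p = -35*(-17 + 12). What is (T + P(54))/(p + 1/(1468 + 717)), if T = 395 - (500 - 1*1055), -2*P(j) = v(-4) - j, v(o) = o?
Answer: 2139115/382376 ≈ 5.5943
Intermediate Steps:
p = 175 (p = -35*(-5) = 175)
P(j) = 2 + j/2 (P(j) = -(-4 - j)/2 = 2 + j/2)
T = 950 (T = 395 - (500 - 1055) = 395 - 1*(-555) = 395 + 555 = 950)
(T + P(54))/(p + 1/(1468 + 717)) = (950 + (2 + (1/2)*54))/(175 + 1/(1468 + 717)) = (950 + (2 + 27))/(175 + 1/2185) = (950 + 29)/(175 + 1/2185) = 979/(382376/2185) = 979*(2185/382376) = 2139115/382376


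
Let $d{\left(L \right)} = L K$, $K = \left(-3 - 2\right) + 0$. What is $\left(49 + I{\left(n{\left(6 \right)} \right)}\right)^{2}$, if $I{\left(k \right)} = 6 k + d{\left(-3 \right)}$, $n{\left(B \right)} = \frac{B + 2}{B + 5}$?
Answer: $\frac{565504}{121} \approx 4673.6$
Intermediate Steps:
$K = -5$ ($K = -5 + 0 = -5$)
$n{\left(B \right)} = \frac{2 + B}{5 + B}$
$d{\left(L \right)} = - 5 L$ ($d{\left(L \right)} = L \left(-5\right) = - 5 L$)
$I{\left(k \right)} = 15 + 6 k$ ($I{\left(k \right)} = 6 k - -15 = 6 k + 15 = 15 + 6 k$)
$\left(49 + I{\left(n{\left(6 \right)} \right)}\right)^{2} = \left(49 + \left(15 + 6 \frac{2 + 6}{5 + 6}\right)\right)^{2} = \left(49 + \left(15 + 6 \cdot \frac{1}{11} \cdot 8\right)\right)^{2} = \left(49 + \left(15 + 6 \cdot \frac{8}{11}\right)\right)^{2} = \left(49 + \left(15 + \frac{48}{11}\right)\right)^{2} = \left(49 + \frac{213}{11}\right)^{2} = \left(\frac{752}{11}\right)^{2} = \frac{565504}{121}$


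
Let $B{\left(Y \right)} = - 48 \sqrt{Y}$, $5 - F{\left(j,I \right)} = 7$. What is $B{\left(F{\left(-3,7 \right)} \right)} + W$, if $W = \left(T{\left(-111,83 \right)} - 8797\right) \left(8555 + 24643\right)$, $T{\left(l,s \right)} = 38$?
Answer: $-290781282 - 48 i \sqrt{2} \approx -2.9078 \cdot 10^{8} - 67.882 i$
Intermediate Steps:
$F{\left(j,I \right)} = -2$ ($F{\left(j,I \right)} = 5 - 7 = -2$)
$W = -290781282$ ($W = \left(38 - 8797\right) \left(8555 + 24643\right) = \left(-8759\right) 33198 = -290781282$)
$B{\left(F{\left(-3,7 \right)} \right)} + W = - 48 \sqrt{-2} - 290781282 = - 48 i \sqrt{2} - 290781282 = -290781282 - 48 i \sqrt{2}$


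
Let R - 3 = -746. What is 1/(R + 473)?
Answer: -1/270 ≈ -0.0037037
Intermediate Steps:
R = -743 (R = 3 - 746 = -743)
1/(R + 473) = 1/(-743 + 473) = 1/(-270) = -1/270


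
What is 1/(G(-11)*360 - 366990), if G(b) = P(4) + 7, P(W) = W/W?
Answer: -1/364110 ≈ -2.7464e-6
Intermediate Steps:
P(W) = 1
G(b) = 8 (G(b) = 1 + 7 = 8)
1/(G(-11)*360 - 366990) = 1/(8*360 - 366990) = 1/(2880 - 366990) = 1/(-364110) = -1/364110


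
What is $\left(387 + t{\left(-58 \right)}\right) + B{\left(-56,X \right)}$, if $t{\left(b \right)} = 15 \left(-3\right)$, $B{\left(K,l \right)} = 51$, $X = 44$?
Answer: $393$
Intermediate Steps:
$t{\left(b \right)} = -45$
$\left(387 + t{\left(-58 \right)}\right) + B{\left(-56,X \right)} = \left(387 - 45\right) + 51 = 342 + 51 = 393$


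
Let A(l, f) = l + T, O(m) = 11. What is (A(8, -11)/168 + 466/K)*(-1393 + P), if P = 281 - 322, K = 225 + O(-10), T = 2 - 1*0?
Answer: -2409359/826 ≈ -2916.9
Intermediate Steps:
T = 2 (T = 2 + 0 = 2)
A(l, f) = 2 + l (A(l, f) = l + 2 = 2 + l)
K = 236 (K = 225 + 11 = 236)
P = -41
(A(8, -11)/168 + 466/K)*(-1393 + P) = ((2 + 8)/168 + 466/236)*(-1393 - 41) = (10*(1/168) + 466*(1/236))*(-1434) = (5/84 + 233/118)*(-1434) = (10081/4956)*(-1434) = -2409359/826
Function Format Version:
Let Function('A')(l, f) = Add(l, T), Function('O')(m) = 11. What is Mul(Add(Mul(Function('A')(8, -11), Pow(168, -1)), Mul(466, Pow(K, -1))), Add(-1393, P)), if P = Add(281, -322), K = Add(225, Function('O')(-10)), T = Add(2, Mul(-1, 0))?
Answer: Rational(-2409359, 826) ≈ -2916.9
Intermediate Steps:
T = 2 (T = Add(2, 0) = 2)
Function('A')(l, f) = Add(2, l) (Function('A')(l, f) = Add(l, 2) = Add(2, l))
K = 236 (K = Add(225, 11) = 236)
P = -41
Mul(Add(Mul(Function('A')(8, -11), Pow(168, -1)), Mul(466, Pow(K, -1))), Add(-1393, P)) = Mul(Add(Mul(Add(2, 8), Pow(168, -1)), Mul(466, Pow(236, -1))), Add(-1393, -41)) = Mul(Add(Mul(10, Rational(1, 168)), Mul(466, Rational(1, 236))), -1434) = Mul(Add(Rational(5, 84), Rational(233, 118)), -1434) = Mul(Rational(10081, 4956), -1434) = Rational(-2409359, 826)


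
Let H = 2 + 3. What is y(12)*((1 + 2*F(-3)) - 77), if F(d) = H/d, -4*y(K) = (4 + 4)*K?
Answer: 1904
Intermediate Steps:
y(K) = -2*K (y(K) = -(4 + 4)*K/4 = -2*K)
H = 5
F(d) = 5/d
y(12)*((1 + 2*F(-3)) - 77) = (-2*12)*((1 + 2*(5/(-3))) - 77) = -24*((1 + 2*(5*(-⅓))) - 77) = -24*((1 + 2*(-5/3)) - 77) = -24*((1 - 10/3) - 77) = -24*(-7/3 - 77) = -24*(-238/3) = 1904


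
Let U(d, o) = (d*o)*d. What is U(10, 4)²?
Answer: 160000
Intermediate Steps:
U(d, o) = o*d²
U(10, 4)² = (4*10²)² = (4*100)² = 400² = 160000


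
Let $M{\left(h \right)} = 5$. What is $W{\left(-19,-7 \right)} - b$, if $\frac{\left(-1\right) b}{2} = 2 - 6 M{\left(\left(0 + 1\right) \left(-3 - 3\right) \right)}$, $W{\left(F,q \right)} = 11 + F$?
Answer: $-64$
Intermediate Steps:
$b = 56$ ($b = - 2 \left(2 - 30\right) = \left(-2\right) \left(-28\right) = 56$)
$W{\left(-19,-7 \right)} - b = \left(11 - 19\right) - 56 = -8 - 56 = -64$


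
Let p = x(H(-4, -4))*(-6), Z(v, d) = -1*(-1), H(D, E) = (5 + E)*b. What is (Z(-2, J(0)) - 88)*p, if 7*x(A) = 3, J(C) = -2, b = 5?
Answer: 1566/7 ≈ 223.71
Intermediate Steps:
H(D, E) = 25 + 5*E (H(D, E) = (5 + E)*5 = 25 + 5*E)
Z(v, d) = 1
x(A) = 3/7 (x(A) = (1/7)*3 = 3/7)
p = -18/7 (p = (3/7)*(-6) = -18/7 ≈ -2.5714)
(Z(-2, J(0)) - 88)*p = (1 - 88)*(-18/7) = -87*(-18/7) = 1566/7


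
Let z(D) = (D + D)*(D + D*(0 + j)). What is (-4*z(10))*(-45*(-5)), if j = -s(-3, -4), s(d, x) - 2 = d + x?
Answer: -1080000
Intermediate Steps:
s(d, x) = 2 + d + x (s(d, x) = 2 + (d + x) = 2 + d + x)
j = 5 (j = -(2 - 3 - 4) = -1*(-5) = 5)
z(D) = 12*D**2 (z(D) = (D + D)*(D + D*(0 + 5)) = (2*D)*(D + D*5) = (2*D)*(D + 5*D) = (2*D)*(6*D) = 12*D**2)
(-4*z(10))*(-45*(-5)) = (-48*10**2)*(-45*(-5)) = -48*100*225 = -4*1200*225 = -4800*225 = -1080000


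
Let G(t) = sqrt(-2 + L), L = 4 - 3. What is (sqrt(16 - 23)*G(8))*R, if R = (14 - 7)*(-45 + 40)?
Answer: 35*sqrt(7) ≈ 92.601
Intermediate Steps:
L = 1
G(t) = I (G(t) = sqrt(-2 + 1) = sqrt(-1) = I)
R = -35 (R = 7*(-5) = -35)
(sqrt(16 - 23)*G(8))*R = (sqrt(16 - 23)*I)*(-35) = (sqrt(-7)*I)*(-35) = ((I*sqrt(7))*I)*(-35) = -sqrt(7)*(-35) = 35*sqrt(7)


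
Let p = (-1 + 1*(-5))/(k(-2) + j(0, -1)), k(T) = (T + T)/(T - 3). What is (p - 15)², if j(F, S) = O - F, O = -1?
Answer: 225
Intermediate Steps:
k(T) = 2*T/(-3 + T) (k(T) = (2*T)/(-3 + T) = 2*T/(-3 + T))
j(F, S) = -1 - F
p = 30 (p = (-1 + 1*(-5))/(2*(-2)/(-3 - 2) + (-1 - 1*0)) = (-1 - 5)/(2*(-2)/(-5) + (-1 + 0)) = -6/(2*(-2)*(-⅕) - 1) = -6/(⅘ - 1) = -6/(-⅕) = -6*(-5) = 30)
(p - 15)² = (30 - 15)² = 15² = 225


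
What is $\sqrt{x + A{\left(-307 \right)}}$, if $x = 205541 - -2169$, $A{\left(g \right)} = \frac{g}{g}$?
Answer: $21 \sqrt{471} \approx 455.75$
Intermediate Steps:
$A{\left(g \right)} = 1$
$x = 207710$ ($x = 205541 + 2169 = 207710$)
$\sqrt{x + A{\left(-307 \right)}} = \sqrt{207710 + 1} = \sqrt{207711} = 21 \sqrt{471}$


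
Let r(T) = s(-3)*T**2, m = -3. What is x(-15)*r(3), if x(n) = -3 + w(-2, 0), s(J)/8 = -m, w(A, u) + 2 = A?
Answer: -1512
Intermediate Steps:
w(A, u) = -2 + A
s(J) = 24 (s(J) = 8*(-1*(-3)) = 8*3 = 24)
x(n) = -7 (x(n) = -3 + (-2 - 2) = -3 - 4 = -7)
r(T) = 24*T**2
x(-15)*r(3) = -168*3**2 = -168*9 = -7*216 = -1512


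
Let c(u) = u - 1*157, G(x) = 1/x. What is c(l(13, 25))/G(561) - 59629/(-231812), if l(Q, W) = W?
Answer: -17166082595/231812 ≈ -74052.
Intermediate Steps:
c(u) = -157 + u (c(u) = u - 157 = -157 + u)
c(l(13, 25))/G(561) - 59629/(-231812) = (-157 + 25)/(1/561) - 59629/(-231812) = -132/1/561 - 59629*(-1/231812) = -132*561 + 59629/231812 = -74052 + 59629/231812 = -17166082595/231812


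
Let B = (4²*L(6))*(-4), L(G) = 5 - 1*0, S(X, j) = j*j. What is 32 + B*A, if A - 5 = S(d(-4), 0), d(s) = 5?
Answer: -1568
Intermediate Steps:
S(X, j) = j²
A = 5 (A = 5 + 0² = 5 + 0 = 5)
L(G) = 5 (L(G) = 5 + 0 = 5)
B = -320 (B = (4²*5)*(-4) = (16*5)*(-4) = 80*(-4) = -320)
32 + B*A = 32 - 320*5 = 32 - 1600 = -1568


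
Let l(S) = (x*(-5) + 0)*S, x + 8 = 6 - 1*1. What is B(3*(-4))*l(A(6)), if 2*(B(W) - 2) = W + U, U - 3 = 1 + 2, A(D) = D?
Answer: -90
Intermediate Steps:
x = -3 (x = -8 + (6 - 1*1) = -8 + (6 - 1) = -8 + 5 = -3)
l(S) = 15*S (l(S) = (-3*(-5) + 0)*S = (15 + 0)*S = 15*S)
U = 6 (U = 3 + (1 + 2) = 3 + 3 = 6)
B(W) = 5 + W/2 (B(W) = 2 + (W + 6)/2 = 2 + (6 + W)/2 = 2 + (3 + W/2) = 5 + W/2)
B(3*(-4))*l(A(6)) = (5 + (3*(-4))/2)*(15*6) = (5 + (½)*(-12))*90 = (5 - 6)*90 = -1*90 = -90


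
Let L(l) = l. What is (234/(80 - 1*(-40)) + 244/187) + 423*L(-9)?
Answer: -14226007/3740 ≈ -3803.7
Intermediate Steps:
(234/(80 - 1*(-40)) + 244/187) + 423*L(-9) = (234/(80 - 1*(-40)) + 244/187) + 423*(-9) = (234/(80 + 40) + 244*(1/187)) - 3807 = (234/120 + 244/187) - 3807 = (234*(1/120) + 244/187) - 3807 = (39/20 + 244/187) - 3807 = 12173/3740 - 3807 = -14226007/3740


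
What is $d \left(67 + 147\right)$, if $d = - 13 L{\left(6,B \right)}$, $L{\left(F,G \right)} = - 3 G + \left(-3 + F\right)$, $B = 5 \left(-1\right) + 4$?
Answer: $-16692$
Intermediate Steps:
$B = -1$ ($B = -5 + 4 = -1$)
$L{\left(F,G \right)} = -3 + F - 3 G$
$d = -78$ ($d = - 13 \left(-3 + 6 - -3\right) = - 13 \left(-3 + 6 + 3\right) = \left(-13\right) 6 = -78$)
$d \left(67 + 147\right) = - 78 \left(67 + 147\right) = \left(-78\right) 214 = -16692$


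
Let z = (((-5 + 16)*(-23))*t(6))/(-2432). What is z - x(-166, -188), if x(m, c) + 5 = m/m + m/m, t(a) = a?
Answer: 4407/1216 ≈ 3.6242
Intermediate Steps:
x(m, c) = -3 (x(m, c) = -5 + (m/m + m/m) = -5 + (1 + 1) = -5 + 2 = -3)
z = 759/1216 (z = (((-5 + 16)*(-23))*6)/(-2432) = ((11*(-23))*6)*(-1/2432) = -253*6*(-1/2432) = -1518*(-1/2432) = 759/1216 ≈ 0.62418)
z - x(-166, -188) = 759/1216 - 1*(-3) = 759/1216 + 3 = 4407/1216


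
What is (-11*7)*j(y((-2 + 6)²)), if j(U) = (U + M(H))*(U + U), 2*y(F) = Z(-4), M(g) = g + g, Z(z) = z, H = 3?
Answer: 1232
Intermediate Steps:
M(g) = 2*g
y(F) = -2 (y(F) = (½)*(-4) = -2)
j(U) = 2*U*(6 + U) (j(U) = (U + 2*3)*(U + U) = (U + 6)*(2*U) = (6 + U)*(2*U) = 2*U*(6 + U))
(-11*7)*j(y((-2 + 6)²)) = (-11*7)*(2*(-2)*(6 - 2)) = -154*(-2)*4 = -77*(-16) = 1232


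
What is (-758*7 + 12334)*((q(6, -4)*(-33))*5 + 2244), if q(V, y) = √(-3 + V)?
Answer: 15770832 - 1159620*√3 ≈ 1.3762e+7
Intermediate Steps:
(-758*7 + 12334)*((q(6, -4)*(-33))*5 + 2244) = (-758*7 + 12334)*((√(-3 + 6)*(-33))*5 + 2244) = (-5306 + 12334)*((√3*(-33))*5 + 2244) = 7028*(-33*√3*5 + 2244) = 7028*(-165*√3 + 2244) = 7028*(2244 - 165*√3) = 15770832 - 1159620*√3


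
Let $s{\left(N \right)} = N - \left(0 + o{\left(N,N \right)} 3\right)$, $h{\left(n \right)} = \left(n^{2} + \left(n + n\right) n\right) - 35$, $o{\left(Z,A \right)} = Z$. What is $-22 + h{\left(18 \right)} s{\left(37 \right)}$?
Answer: $-69360$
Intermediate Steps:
$h{\left(n \right)} = -35 + 3 n^{2}$ ($h{\left(n \right)} = \left(n^{2} + 2 n n\right) - 35 = \left(n^{2} + 2 n^{2}\right) - 35 = 3 n^{2} - 35 = -35 + 3 n^{2}$)
$s{\left(N \right)} = - 2 N$ ($s{\left(N \right)} = N - \left(0 + N 3\right) = N - \left(0 + 3 N\right) = N - 3 N = - 2 N$)
$-22 + h{\left(18 \right)} s{\left(37 \right)} = -22 + \left(-35 + 3 \cdot 18^{2}\right) \left(\left(-2\right) 37\right) = -22 + \left(-35 + 3 \cdot 324\right) \left(-74\right) = -22 + \left(-35 + 972\right) \left(-74\right) = -22 + 937 \left(-74\right) = -22 - 69338 = -69360$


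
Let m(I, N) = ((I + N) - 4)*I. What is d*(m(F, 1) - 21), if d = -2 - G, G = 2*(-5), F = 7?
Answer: 56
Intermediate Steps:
G = -10
d = 8 (d = -2 - 1*(-10) = -2 + 10 = 8)
m(I, N) = I*(-4 + I + N) (m(I, N) = (-4 + I + N)*I = I*(-4 + I + N))
d*(m(F, 1) - 21) = 8*(7*(-4 + 7 + 1) - 21) = 8*(7*4 - 21) = 8*(28 - 21) = 8*7 = 56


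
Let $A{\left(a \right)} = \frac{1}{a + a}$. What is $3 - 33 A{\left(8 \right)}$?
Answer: $\frac{15}{16} \approx 0.9375$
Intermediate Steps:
$A{\left(a \right)} = \frac{1}{2 a}$
$3 - 33 A{\left(8 \right)} = 3 - 33 \frac{1}{2 \cdot 8} = 3 - 33 \cdot \frac{1}{2} \cdot \frac{1}{8} = 3 - \frac{33}{16} = \frac{15}{16}$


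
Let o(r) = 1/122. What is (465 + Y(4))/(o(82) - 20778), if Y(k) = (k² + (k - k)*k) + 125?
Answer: -73932/2534915 ≈ -0.029165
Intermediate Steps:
o(r) = 1/122
Y(k) = 125 + k² (Y(k) = (k² + 0*k) + 125 = (k² + 0) + 125 = k² + 125 = 125 + k²)
(465 + Y(4))/(o(82) - 20778) = (465 + (125 + 4²))/(1/122 - 20778) = (465 + (125 + 16))/(-2534915/122) = (465 + 141)*(-122/2534915) = 606*(-122/2534915) = -73932/2534915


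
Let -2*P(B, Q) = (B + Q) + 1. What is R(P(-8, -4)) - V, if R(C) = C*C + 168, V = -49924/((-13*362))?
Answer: 1766081/9412 ≈ 187.64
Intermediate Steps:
P(B, Q) = -½ - B/2 - Q/2 (P(B, Q) = -((B + Q) + 1)/2 = -(1 + B + Q)/2 = -½ - B/2 - Q/2)
V = 24962/2353 (V = -49924/(-4706) = -49924*(-1/4706) = 24962/2353 ≈ 10.609)
R(C) = 168 + C² (R(C) = C² + 168 = 168 + C²)
R(P(-8, -4)) - V = (168 + (-½ - ½*(-8) - ½*(-4))²) - 1*24962/2353 = (168 + (-½ + 4 + 2)²) - 24962/2353 = (168 + (11/2)²) - 24962/2353 = (168 + 121/4) - 24962/2353 = 793/4 - 24962/2353 = 1766081/9412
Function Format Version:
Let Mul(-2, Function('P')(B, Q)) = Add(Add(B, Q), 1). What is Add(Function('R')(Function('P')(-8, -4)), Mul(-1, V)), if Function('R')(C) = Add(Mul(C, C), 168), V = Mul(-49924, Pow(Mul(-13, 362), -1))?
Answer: Rational(1766081, 9412) ≈ 187.64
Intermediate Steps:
Function('P')(B, Q) = Add(Rational(-1, 2), Mul(Rational(-1, 2), B), Mul(Rational(-1, 2), Q)) (Function('P')(B, Q) = Mul(Rational(-1, 2), Add(Add(B, Q), 1)) = Mul(Rational(-1, 2), Add(1, B, Q)) = Add(Rational(-1, 2), Mul(Rational(-1, 2), B), Mul(Rational(-1, 2), Q)))
V = Rational(24962, 2353) (V = Mul(-49924, Pow(-4706, -1)) = Mul(-49924, Rational(-1, 4706)) = Rational(24962, 2353) ≈ 10.609)
Function('R')(C) = Add(168, Pow(C, 2)) (Function('R')(C) = Add(Pow(C, 2), 168) = Add(168, Pow(C, 2)))
Add(Function('R')(Function('P')(-8, -4)), Mul(-1, V)) = Add(Add(168, Pow(Add(Rational(-1, 2), Mul(Rational(-1, 2), -8), Mul(Rational(-1, 2), -4)), 2)), Mul(-1, Rational(24962, 2353))) = Add(Add(168, Pow(Add(Rational(-1, 2), 4, 2), 2)), Rational(-24962, 2353)) = Add(Add(168, Pow(Rational(11, 2), 2)), Rational(-24962, 2353)) = Add(Add(168, Rational(121, 4)), Rational(-24962, 2353)) = Add(Rational(793, 4), Rational(-24962, 2353)) = Rational(1766081, 9412)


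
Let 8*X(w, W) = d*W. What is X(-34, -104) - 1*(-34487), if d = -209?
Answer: 37204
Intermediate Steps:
X(w, W) = -209*W/8 (X(w, W) = (-209*W)/8 = -209*W/8)
X(-34, -104) - 1*(-34487) = -209/8*(-104) - 1*(-34487) = 2717 + 34487 = 37204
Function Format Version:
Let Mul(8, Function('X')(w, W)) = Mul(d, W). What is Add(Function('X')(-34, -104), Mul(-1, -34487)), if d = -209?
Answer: 37204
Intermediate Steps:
Function('X')(w, W) = Mul(Rational(-209, 8), W) (Function('X')(w, W) = Mul(Rational(1, 8), Mul(-209, W)) = Mul(Rational(-209, 8), W))
Add(Function('X')(-34, -104), Mul(-1, -34487)) = Add(Mul(Rational(-209, 8), -104), Mul(-1, -34487)) = Add(2717, 34487) = 37204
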